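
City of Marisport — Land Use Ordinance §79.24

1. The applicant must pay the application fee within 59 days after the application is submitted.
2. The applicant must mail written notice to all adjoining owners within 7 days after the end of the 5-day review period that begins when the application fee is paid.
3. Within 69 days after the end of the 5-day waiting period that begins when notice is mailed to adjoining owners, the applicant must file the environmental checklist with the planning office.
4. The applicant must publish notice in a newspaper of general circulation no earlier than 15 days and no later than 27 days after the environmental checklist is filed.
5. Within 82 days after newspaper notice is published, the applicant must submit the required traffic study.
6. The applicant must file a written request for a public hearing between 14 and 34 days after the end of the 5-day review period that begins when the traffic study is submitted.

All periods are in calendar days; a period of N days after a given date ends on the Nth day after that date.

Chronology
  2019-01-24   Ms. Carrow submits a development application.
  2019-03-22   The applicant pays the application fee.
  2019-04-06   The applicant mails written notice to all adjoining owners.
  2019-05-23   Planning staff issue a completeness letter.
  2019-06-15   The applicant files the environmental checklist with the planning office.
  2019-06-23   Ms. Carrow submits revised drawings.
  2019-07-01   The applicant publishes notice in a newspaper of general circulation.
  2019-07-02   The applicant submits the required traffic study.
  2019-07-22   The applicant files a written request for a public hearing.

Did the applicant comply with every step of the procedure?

No

Step 1: 59 days after 2019-01-24 (when the application is submitted) is 2019-03-24; completed 2019-03-22, before the deadline.
Step 2: 7 days after 2019-03-27 (end of the 5-day review period, which began when the application fee is paid on 2019-03-22) is 2019-04-03; done 2019-04-06 — 3 days late.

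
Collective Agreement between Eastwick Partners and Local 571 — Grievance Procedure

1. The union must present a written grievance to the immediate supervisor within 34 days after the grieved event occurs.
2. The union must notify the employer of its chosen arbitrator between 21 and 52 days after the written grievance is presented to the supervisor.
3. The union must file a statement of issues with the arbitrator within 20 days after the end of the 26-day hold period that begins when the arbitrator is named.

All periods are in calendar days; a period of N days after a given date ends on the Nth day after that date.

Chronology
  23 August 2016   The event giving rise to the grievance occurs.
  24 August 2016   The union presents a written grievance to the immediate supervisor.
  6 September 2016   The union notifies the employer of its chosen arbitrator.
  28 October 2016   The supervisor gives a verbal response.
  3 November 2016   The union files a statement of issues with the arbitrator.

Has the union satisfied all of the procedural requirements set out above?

No

Step 1: 34 days after 23 August 2016 (when the grieved event occurs) is 26 September 2016; completed 24 August 2016, before the deadline.
Step 2: the window is 21–52 days after 24 August 2016 (when the written grievance is presented to the supervisor), so 14 September 2016 through 15 October 2016; done 6 September 2016 — 8 days before the window opened.
The procedure was therefore not followed at step 2.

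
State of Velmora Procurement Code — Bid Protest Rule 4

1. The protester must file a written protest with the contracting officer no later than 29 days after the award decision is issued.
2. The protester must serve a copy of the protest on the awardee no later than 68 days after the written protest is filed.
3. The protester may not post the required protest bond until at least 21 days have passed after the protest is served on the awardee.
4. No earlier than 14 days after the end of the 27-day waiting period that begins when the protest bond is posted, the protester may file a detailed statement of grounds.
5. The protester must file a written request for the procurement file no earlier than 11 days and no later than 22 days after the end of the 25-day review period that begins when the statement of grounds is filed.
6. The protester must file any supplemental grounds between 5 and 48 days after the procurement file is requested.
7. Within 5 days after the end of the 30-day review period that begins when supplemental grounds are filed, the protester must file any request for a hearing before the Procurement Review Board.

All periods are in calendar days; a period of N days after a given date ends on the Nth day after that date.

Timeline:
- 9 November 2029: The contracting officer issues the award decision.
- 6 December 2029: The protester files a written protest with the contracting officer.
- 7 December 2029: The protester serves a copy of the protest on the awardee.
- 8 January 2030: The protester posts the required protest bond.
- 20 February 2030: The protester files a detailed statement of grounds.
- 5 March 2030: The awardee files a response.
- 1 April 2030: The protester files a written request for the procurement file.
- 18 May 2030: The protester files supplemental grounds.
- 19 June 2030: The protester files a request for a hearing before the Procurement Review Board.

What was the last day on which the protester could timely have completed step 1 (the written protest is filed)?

8 December 2029

Step 1 runs from 9 November 2029, when the award decision is issued. 29 days after 9 November 2029 is 8 December 2029.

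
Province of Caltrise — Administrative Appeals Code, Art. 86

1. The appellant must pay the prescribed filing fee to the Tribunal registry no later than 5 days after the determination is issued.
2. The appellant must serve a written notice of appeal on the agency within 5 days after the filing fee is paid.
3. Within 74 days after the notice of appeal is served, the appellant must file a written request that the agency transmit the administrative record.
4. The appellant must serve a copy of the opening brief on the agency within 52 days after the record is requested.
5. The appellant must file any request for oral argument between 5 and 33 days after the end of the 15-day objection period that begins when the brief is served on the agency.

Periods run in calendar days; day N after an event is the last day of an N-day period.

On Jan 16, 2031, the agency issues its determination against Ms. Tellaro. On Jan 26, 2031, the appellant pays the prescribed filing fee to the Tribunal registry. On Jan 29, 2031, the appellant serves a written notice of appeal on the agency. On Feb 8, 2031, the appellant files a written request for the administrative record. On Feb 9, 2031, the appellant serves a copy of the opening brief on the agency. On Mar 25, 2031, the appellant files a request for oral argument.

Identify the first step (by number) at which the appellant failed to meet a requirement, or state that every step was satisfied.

Step 1: 5 days after Jan 16, 2031 (when the determination is issued) is Jan 21, 2031; done Jan 26, 2031 — 5 days late.
No need to go further; step 1 was not satisfied.

Step 1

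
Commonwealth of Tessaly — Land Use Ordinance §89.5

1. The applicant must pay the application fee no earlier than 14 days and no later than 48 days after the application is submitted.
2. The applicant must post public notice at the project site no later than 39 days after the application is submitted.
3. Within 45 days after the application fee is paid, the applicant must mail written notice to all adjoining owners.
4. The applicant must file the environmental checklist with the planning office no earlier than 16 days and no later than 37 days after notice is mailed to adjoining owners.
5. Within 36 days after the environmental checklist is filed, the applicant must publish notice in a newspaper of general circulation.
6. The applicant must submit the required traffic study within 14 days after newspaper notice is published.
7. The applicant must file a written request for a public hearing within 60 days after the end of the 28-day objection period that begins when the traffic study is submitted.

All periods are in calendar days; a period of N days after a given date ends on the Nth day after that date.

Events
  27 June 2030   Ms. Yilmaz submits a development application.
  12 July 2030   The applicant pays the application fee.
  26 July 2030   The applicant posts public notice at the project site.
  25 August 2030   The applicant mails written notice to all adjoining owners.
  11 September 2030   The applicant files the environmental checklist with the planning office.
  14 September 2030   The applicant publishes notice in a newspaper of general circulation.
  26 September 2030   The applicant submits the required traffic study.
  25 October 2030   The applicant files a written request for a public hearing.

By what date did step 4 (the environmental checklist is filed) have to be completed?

1 October 2030

Step 4 runs from 25 August 2030, when notice is mailed to adjoining owners. The window is 16–37 days after 25 August 2030; it closes on 1 October 2030.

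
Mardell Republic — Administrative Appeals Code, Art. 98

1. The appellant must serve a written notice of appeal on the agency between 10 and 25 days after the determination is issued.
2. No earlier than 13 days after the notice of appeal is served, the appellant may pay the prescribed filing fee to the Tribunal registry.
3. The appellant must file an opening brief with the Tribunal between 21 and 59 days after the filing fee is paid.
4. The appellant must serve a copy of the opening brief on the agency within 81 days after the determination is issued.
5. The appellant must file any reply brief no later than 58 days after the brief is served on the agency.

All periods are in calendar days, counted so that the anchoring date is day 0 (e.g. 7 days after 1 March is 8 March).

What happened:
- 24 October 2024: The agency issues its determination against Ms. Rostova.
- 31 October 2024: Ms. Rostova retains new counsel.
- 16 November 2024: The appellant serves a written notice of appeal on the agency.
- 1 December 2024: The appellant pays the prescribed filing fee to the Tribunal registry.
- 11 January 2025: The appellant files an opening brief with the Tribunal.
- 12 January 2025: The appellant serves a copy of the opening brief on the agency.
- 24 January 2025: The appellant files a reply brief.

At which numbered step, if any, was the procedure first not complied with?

None — every step was satisfied

Step 1 — 10 and 25 days from 24 October 2024 (when the determination is issued) are 3 November 2024 and 18 November 2024 respectively; 16 November 2024 falls inside that range.
Step 2 — must wait 13 days from 16 November 2024 (when the notice of appeal is served), so not before 29 November 2024; 1 December 2024 is on or after that date.
Step 3 — 21 and 59 days from 1 December 2024 (when the filing fee is paid) are 22 December 2024 and 29 January 2025 respectively; done 11 January 2025, which is between those dates.
Step 4 — counting 81 days from 24 October 2024 (when the determination is issued) gives a deadline of 13 January 2025; completed 12 January 2025, before the deadline.
Step 5 — counting 58 days from 12 January 2025 (when the brief is served on the agency) gives a deadline of 11 March 2025; done 24 January 2025 — timely.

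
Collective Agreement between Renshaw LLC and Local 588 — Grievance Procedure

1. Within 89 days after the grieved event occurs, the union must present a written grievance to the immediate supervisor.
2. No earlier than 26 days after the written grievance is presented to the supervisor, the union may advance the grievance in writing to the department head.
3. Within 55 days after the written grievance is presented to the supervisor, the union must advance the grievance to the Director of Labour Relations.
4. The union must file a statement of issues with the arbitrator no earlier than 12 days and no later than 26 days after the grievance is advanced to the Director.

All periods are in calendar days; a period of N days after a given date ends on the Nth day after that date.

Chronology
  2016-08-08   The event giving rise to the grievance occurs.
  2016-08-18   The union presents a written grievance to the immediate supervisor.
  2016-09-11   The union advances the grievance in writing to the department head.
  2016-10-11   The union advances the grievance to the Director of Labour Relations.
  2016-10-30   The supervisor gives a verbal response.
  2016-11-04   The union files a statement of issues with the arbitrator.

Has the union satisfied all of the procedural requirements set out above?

No

Step 1 — counting 89 days from 2016-08-08 (when the grieved event occurs) gives a deadline of 2016-11-05; 2016-08-18 is within that limit.
Step 2 — must wait 26 days from 2016-08-18 (when the written grievance is presented to the supervisor), so not before 2016-09-13; acted on 2016-09-11, 2 days prematurely.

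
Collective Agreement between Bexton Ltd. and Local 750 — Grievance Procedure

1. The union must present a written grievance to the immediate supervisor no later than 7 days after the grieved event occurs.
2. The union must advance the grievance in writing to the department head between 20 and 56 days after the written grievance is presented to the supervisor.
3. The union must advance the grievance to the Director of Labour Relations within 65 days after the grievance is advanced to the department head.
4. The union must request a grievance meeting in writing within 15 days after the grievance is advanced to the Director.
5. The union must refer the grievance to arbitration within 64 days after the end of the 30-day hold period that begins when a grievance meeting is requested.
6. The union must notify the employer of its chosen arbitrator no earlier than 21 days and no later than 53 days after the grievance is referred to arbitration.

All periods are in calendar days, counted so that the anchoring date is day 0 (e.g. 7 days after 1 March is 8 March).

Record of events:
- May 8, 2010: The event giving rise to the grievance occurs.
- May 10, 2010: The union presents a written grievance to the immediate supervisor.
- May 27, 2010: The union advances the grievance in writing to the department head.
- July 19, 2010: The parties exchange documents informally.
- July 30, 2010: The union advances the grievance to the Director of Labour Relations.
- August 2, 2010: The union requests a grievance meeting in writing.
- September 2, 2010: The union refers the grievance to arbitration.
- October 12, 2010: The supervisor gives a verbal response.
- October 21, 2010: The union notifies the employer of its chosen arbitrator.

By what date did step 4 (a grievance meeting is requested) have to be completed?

Step 4 runs from July 30, 2010, when the grievance is advanced to the Director. 15 days after July 30, 2010 is August 14, 2010.

August 14, 2010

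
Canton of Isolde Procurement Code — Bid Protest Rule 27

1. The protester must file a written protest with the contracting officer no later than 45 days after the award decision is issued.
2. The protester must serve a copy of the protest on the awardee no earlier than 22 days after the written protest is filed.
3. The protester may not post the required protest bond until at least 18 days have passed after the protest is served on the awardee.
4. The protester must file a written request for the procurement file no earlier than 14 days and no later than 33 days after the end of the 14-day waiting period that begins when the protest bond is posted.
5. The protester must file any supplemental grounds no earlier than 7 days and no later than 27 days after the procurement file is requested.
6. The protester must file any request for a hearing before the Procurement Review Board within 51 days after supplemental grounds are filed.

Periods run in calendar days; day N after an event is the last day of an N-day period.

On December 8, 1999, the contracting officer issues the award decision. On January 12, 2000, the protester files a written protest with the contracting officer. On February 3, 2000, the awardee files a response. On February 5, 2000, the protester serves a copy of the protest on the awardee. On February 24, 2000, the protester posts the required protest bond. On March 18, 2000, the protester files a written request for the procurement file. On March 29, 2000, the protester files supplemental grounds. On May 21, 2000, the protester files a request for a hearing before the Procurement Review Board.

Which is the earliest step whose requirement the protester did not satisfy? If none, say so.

Step 1 — counting 45 days from December 8, 1999 (when the award decision is issued) gives a deadline of January 22, 2000; January 12, 2000 is within that limit.
Step 2 — must wait 22 days from January 12, 2000 (when the written protest is filed), so not before February 3, 2000; February 5, 2000 is on or after that date.
Step 3 — must wait 18 days from February 5, 2000 (when the protest is served on the awardee), so not before February 23, 2000; February 24, 2000 is on or after that date.
Step 4 — 14 and 33 days from March 9, 2000 (end of the 14-day waiting period, which began when the protest bond is posted on February 24, 2000) are March 23, 2000 and April 11, 2000 respectively; March 18, 2000 is 5 days too early.
Later steps need not be reached.

Step 4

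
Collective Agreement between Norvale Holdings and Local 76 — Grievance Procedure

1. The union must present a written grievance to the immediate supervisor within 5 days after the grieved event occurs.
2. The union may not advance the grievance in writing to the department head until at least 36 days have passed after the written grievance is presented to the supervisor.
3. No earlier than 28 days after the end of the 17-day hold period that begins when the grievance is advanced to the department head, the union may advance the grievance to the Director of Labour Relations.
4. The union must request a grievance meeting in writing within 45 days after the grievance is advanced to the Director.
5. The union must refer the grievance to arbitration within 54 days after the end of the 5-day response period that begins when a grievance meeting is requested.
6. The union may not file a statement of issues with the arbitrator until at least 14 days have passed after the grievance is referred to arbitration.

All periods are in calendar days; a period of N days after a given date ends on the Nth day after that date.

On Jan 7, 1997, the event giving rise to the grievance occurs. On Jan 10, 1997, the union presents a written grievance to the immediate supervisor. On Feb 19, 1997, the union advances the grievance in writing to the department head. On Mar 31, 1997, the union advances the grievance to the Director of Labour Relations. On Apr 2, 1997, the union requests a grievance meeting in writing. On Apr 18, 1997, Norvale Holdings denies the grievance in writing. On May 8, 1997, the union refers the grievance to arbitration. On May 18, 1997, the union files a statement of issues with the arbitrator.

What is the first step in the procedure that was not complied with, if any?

(1) due by Jan 7, 1997 + 5 days = Jan 12, 1997; done Jan 10, 1997 — timely.
(2) permitted from Jan 10, 1997 + 36 days = Feb 15, 1997 onward; done Feb 19, 1997 — permitted.
(3) permitted from Mar 8, 1997 + 28 days = Apr 5, 1997 onward; acted on Mar 31, 1997, 5 days prematurely.
No need to go further; step 3 was not satisfied.

Step 3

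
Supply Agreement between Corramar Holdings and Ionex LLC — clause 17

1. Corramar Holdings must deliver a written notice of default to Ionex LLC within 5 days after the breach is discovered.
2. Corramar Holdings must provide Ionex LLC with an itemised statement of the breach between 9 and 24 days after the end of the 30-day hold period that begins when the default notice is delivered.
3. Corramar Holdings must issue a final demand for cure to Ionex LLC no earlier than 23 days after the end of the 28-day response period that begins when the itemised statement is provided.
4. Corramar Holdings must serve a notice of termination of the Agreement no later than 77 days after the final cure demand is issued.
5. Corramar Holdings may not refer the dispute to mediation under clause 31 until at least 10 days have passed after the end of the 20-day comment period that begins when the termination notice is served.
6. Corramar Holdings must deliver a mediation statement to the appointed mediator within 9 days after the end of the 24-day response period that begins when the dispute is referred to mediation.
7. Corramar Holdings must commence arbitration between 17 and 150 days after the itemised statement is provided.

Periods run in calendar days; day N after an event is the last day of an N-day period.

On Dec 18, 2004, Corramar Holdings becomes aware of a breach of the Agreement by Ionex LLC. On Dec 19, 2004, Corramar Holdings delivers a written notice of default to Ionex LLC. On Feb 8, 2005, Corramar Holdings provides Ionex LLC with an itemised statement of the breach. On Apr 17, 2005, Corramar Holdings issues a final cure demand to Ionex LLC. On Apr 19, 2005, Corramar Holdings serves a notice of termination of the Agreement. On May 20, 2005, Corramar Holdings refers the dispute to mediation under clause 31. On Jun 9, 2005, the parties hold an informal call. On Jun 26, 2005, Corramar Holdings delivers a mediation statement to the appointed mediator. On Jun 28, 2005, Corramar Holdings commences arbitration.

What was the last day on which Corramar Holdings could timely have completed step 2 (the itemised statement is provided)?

The default notice is delivered on Dec 19, 2004; the 30-day hold period therefore ends Jan 18, 2005, and step 2 runs from that date. The window is 9–24 days after Jan 18, 2005; it closes on Feb 11, 2005.

Feb 11, 2005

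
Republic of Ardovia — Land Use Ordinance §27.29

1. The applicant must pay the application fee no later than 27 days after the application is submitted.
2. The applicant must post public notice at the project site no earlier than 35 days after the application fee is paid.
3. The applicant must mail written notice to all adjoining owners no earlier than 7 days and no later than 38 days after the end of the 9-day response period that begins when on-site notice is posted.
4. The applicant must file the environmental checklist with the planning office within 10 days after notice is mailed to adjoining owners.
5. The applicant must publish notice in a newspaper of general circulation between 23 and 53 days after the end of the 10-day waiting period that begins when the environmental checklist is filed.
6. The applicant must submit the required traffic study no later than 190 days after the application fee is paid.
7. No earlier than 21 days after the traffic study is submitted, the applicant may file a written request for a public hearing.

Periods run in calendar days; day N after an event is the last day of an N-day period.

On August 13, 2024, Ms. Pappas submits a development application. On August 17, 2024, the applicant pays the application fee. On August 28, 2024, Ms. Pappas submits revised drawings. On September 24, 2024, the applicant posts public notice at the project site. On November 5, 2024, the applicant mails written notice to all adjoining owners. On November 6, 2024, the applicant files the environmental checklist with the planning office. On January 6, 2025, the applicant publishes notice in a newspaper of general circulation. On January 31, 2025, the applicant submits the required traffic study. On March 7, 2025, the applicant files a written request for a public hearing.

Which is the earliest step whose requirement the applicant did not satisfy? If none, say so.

None — every step was satisfied

(1) due by August 13, 2024 + 27 days = September 9, 2024; done August 17, 2024 — timely.
(2) permitted from August 17, 2024 + 35 days = September 21, 2024 onward; done September 24, 2024, after the minimum wait.
(3) the permitted window runs from October 3, 2024 + 7 = October 10, 2024 to October 3, 2024 + 38 = November 10, 2024; November 5, 2024 falls inside that range.
(4) due by November 5, 2024 + 10 days = November 15, 2024; November 6, 2024 is within that limit.
(5) the permitted window runs from November 16, 2024 + 23 = December 9, 2024 to November 16, 2024 + 53 = January 8, 2025; done January 6, 2025, which is between those dates.
(6) due by August 17, 2024 + 190 days = February 23, 2025; completed January 31, 2025, before the deadline.
(7) permitted from January 31, 2025 + 21 days = February 21, 2025 onward; done March 7, 2025, after the minimum wait.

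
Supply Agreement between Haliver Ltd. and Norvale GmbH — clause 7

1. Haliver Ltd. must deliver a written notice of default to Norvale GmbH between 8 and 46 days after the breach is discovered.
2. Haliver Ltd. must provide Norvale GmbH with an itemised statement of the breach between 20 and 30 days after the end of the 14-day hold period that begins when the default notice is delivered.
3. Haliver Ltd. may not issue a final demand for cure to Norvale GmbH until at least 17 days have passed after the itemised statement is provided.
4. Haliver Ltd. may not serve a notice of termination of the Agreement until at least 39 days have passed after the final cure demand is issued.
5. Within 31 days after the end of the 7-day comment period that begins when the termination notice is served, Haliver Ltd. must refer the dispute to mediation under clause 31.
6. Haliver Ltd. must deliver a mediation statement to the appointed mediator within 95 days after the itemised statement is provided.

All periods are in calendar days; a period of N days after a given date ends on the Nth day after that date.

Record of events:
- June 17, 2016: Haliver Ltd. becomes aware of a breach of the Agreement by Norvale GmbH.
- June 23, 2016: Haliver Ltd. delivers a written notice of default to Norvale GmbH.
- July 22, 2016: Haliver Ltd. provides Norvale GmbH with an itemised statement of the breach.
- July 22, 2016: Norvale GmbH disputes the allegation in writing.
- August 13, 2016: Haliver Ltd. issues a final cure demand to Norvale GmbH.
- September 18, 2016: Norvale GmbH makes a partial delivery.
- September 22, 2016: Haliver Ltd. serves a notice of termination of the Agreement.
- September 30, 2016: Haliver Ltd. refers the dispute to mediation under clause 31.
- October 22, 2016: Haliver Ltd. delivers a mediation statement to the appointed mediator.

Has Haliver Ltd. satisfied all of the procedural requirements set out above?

No

(1) the permitted window runs from June 17, 2016 + 8 = June 25, 2016 to June 17, 2016 + 46 = August 2, 2016; June 23, 2016 is 2 days too early.
Later steps need not be reached.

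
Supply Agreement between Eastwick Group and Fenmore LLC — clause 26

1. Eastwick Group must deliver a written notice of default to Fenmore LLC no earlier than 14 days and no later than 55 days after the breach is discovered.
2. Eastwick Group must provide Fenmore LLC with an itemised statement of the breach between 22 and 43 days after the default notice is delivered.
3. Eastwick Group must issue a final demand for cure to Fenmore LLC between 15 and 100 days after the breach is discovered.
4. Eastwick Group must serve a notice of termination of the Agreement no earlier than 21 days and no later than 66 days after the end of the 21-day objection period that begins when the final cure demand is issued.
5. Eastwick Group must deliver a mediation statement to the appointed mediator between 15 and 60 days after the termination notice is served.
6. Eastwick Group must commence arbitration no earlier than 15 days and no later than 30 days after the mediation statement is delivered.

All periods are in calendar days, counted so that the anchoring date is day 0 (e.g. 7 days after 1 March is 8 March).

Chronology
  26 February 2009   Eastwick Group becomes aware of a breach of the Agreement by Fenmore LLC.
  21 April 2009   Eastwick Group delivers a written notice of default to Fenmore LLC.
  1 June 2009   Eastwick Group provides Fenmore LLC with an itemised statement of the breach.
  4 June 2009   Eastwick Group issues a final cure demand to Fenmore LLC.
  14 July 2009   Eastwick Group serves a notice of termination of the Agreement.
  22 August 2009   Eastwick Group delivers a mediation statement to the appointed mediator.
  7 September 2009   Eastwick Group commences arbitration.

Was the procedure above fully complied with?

Step 1 — 14 and 55 days from 26 February 2009 (when the breach is discovered) are 12 March 2009 and 22 April 2009 respectively; done 21 April 2009, which is between those dates.
Step 2 — 22 and 43 days from 21 April 2009 (when the default notice is delivered) are 13 May 2009 and 3 June 2009 respectively; 1 June 2009 falls inside that range.
Step 3 — 15 and 100 days from 26 February 2009 (when the breach is discovered) are 13 March 2009 and 6 June 2009 respectively; done 4 June 2009 — within the window.
Step 4 — 21 and 66 days from 25 June 2009 (end of the 21-day objection period, which began when the final cure demand is issued on 4 June 2009) are 16 July 2009 and 30 August 2009 respectively; done 14 July 2009 — 2 days before the window opened.
No need to go further; step 4 was not satisfied.

No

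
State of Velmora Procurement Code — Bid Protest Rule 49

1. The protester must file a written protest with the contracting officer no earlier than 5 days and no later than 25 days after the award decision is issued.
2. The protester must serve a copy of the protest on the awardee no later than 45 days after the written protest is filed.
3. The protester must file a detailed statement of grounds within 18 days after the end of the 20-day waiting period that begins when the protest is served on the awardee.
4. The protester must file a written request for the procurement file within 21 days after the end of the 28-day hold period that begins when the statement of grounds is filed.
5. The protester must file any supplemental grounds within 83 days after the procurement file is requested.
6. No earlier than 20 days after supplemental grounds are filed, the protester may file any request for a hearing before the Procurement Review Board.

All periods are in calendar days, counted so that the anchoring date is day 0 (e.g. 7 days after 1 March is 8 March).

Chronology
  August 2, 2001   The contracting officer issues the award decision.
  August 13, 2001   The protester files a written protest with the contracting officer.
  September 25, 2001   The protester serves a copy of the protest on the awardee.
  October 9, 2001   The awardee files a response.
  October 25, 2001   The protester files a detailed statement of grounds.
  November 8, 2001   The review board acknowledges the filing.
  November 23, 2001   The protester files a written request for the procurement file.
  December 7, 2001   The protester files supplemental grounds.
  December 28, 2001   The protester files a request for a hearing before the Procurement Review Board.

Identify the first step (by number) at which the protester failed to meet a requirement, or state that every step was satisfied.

Step 1: the window is 5–25 days after August 2, 2001 (when the award decision is issued), so August 7, 2001 through August 27, 2001; done August 13, 2001 — within the window.
Step 2: 45 days after August 13, 2001 (when the written protest is filed) is September 27, 2001; completed September 25, 2001, before the deadline.
Step 3: 18 days after October 15, 2001 (end of the 20-day waiting period, which began when the protest is served on the awardee on September 25, 2001) is November 2, 2001; completed October 25, 2001, before the deadline.
Step 4: 21 days after November 22, 2001 (end of the 28-day hold period, which began when the statement of grounds is filed on October 25, 2001) is December 13, 2001; done November 23, 2001 — timely.
Step 5: 83 days after November 23, 2001 (when the procurement file is requested) is February 14, 2002; done December 7, 2001 — timely.
Step 6: the earliest permitted date is 20 days after December 7, 2001 (when supplemental grounds are filed), i.e. December 27, 2001; done December 28, 2001, after the minimum wait.

None — every step was satisfied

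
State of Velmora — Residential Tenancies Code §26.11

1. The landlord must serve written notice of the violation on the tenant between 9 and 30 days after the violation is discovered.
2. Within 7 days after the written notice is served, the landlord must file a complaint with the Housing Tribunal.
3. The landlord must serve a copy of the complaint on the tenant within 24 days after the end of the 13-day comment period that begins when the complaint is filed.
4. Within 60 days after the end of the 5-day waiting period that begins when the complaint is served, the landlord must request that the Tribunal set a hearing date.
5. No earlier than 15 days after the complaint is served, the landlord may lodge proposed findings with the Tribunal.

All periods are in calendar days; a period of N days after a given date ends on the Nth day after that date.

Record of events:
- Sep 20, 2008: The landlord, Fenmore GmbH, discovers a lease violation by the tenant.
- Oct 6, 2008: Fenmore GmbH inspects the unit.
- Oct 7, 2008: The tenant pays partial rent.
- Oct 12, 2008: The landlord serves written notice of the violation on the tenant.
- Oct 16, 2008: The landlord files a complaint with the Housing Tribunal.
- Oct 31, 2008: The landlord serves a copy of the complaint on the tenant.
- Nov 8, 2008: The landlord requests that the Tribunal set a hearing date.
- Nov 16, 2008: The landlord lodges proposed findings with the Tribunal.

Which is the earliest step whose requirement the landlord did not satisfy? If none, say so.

Step 1 — 9 and 30 days from Sep 20, 2008 (when the violation is discovered) are Sep 29, 2008 and Oct 20, 2008 respectively; done Oct 12, 2008, which is between those dates.
Step 2 — counting 7 days from Oct 12, 2008 (when the written notice is served) gives a deadline of Oct 19, 2008; done Oct 16, 2008 — timely.
Step 3 — counting 24 days from Oct 29, 2008 (end of the 13-day comment period, which began when the complaint is filed on Oct 16, 2008) gives a deadline of Nov 22, 2008; completed Oct 31, 2008, before the deadline.
Step 4 — counting 60 days from Nov 5, 2008 (end of the 5-day waiting period, which began when the complaint is served on Oct 31, 2008) gives a deadline of Jan 4, 2009; done Nov 8, 2008 — timely.
Step 5 — must wait 15 days from Oct 31, 2008 (when the complaint is served), so not before Nov 15, 2008; Nov 16, 2008 is on or after that date.

None — every step was satisfied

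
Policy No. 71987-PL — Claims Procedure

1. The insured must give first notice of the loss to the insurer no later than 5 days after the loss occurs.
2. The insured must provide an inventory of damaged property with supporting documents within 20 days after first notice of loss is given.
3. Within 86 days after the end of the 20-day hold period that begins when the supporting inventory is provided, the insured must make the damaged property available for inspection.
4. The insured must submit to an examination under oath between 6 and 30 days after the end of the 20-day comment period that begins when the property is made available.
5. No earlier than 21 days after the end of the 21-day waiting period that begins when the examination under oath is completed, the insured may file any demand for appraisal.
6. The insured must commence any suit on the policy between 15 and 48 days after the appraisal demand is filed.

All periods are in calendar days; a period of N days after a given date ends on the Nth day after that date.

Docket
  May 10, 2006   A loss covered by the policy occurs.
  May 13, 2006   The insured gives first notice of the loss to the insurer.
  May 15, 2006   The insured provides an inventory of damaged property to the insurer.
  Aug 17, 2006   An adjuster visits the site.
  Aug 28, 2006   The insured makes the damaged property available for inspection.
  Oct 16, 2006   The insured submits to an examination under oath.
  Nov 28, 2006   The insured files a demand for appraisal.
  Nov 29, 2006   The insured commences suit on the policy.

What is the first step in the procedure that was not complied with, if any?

Step 6

(1) due by May 10, 2006 + 5 days = May 15, 2006; completed May 13, 2006, before the deadline.
(2) due by May 13, 2006 + 20 days = Jun 2, 2006; May 15, 2006 is within that limit.
(3) due by Jun 4, 2006 + 86 days = Aug 29, 2006; completed Aug 28, 2006, before the deadline.
(4) the permitted window runs from Sep 17, 2006 + 6 = Sep 23, 2006 to Sep 17, 2006 + 30 = Oct 17, 2006; Oct 16, 2006 falls inside that range.
(5) permitted from Nov 6, 2006 + 21 days = Nov 27, 2006 onward; done Nov 28, 2006 — permitted.
(6) the permitted window runs from Nov 28, 2006 + 15 = Dec 13, 2006 to Nov 28, 2006 + 48 = Jan 15, 2007; Nov 29, 2006 is 14 days too early.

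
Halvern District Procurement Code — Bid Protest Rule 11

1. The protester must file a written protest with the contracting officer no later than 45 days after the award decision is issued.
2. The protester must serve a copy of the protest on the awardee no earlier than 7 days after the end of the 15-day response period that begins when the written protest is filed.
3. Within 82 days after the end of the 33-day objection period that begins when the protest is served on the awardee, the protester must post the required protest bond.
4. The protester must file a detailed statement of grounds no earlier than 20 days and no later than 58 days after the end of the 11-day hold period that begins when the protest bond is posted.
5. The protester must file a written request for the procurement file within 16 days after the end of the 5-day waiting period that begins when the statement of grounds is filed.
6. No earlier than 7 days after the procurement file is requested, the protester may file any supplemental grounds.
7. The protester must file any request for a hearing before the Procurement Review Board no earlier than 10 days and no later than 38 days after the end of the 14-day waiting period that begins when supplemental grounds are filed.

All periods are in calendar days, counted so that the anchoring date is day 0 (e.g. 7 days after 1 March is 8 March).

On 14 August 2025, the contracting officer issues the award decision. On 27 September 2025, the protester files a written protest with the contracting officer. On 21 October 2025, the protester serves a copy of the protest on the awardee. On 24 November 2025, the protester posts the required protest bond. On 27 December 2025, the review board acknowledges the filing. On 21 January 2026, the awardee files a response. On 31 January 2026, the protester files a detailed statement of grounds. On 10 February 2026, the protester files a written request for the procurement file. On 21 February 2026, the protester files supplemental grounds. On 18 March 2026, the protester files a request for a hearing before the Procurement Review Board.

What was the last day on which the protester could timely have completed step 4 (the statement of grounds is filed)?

1 February 2026

The protest bond is posted on 24 November 2025; the 11-day hold period therefore ends 5 December 2025, and step 4 runs from that date. The window is 20–58 days after 5 December 2025; it closes on 1 February 2026.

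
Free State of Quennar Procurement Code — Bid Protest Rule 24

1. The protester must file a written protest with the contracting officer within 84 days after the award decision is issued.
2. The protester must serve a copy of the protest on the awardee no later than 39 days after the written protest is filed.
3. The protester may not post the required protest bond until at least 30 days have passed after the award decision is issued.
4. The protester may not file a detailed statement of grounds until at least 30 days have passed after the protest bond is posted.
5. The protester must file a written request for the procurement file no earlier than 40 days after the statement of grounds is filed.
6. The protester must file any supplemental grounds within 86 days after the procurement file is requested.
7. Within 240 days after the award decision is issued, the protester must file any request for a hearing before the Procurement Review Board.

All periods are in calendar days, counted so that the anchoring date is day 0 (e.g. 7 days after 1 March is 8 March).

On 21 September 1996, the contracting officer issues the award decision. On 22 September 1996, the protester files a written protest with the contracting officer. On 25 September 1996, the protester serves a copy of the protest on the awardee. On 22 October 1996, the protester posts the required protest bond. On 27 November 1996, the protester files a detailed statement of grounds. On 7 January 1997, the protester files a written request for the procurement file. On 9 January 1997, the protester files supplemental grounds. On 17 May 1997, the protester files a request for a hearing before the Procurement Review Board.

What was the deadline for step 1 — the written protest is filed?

14 December 1996

Step 1 runs from 21 September 1996, when the award decision is issued. 84 days after 21 September 1996 is 14 December 1996.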